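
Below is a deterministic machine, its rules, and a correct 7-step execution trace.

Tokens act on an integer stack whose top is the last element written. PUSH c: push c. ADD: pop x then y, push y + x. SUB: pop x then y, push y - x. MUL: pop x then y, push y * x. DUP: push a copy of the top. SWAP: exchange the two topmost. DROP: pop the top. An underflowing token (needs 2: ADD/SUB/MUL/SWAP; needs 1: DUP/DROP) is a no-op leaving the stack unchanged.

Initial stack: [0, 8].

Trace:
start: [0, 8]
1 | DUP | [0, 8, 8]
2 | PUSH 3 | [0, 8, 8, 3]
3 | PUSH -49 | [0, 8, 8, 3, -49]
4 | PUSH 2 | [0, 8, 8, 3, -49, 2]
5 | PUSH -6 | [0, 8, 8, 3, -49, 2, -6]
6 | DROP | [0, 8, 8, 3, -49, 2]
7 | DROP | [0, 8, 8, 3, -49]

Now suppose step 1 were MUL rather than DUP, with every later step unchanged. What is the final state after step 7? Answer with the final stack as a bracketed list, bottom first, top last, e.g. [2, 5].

[0, 3, -49]

(re-executing from step 1 with the substitution; state before step 1: [0, 8])
1 | MUL | [0]
2 | PUSH 3 | [0, 3]
3 | PUSH -49 | [0, 3, -49]
4 | PUSH 2 | [0, 3, -49, 2]
5 | PUSH -6 | [0, 3, -49, 2, -6]
6 | DROP | [0, 3, -49, 2]
7 | DROP | [0, 3, -49]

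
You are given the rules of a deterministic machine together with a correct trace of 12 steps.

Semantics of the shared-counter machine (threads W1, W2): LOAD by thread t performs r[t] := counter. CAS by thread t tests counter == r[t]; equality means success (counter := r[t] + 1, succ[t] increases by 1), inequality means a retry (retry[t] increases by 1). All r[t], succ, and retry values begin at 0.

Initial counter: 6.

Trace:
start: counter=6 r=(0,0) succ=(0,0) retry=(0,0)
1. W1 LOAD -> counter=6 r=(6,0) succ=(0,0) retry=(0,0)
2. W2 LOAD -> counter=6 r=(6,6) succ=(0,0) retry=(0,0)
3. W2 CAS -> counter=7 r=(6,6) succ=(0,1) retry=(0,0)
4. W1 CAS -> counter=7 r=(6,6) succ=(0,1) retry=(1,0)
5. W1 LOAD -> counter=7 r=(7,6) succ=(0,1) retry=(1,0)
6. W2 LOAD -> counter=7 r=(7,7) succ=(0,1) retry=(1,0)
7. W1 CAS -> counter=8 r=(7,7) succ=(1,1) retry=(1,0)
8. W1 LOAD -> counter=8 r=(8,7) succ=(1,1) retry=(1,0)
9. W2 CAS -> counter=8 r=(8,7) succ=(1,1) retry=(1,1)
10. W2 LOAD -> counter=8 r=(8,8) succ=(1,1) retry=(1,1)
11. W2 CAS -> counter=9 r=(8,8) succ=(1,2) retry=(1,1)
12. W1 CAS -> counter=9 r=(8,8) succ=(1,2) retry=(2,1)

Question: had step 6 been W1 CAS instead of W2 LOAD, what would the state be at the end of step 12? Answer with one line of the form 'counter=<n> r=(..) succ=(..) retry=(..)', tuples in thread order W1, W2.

counter=9 r=(8,8) succ=(1,2) retry=(3,1)

(re-executing from step 6 with the substitution; state before step 6: counter=7 r=(7,6) succ=(0,1) retry=(1,0))
6. W1 CAS -> counter=8 r=(7,6) succ=(1,1) retry=(1,0)
7. W1 CAS -> counter=8 r=(7,6) succ=(1,1) retry=(2,0)
8. W1 LOAD -> counter=8 r=(8,6) succ=(1,1) retry=(2,0)
9. W2 CAS -> counter=8 r=(8,6) succ=(1,1) retry=(2,1)
10. W2 LOAD -> counter=8 r=(8,8) succ=(1,1) retry=(2,1)
11. W2 CAS -> counter=9 r=(8,8) succ=(1,2) retry=(2,1)
12. W1 CAS -> counter=9 r=(8,8) succ=(1,2) retry=(3,1)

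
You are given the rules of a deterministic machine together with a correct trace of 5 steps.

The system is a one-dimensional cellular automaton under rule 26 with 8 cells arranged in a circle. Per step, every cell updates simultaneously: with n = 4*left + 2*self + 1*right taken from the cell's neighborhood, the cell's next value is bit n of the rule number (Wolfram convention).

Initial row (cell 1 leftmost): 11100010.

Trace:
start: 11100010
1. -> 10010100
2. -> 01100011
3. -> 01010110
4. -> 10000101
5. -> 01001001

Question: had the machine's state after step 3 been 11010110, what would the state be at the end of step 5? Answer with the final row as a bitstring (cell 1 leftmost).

01001011

state after step 3 := 11010110
4. -> 10000100
5. -> 01001011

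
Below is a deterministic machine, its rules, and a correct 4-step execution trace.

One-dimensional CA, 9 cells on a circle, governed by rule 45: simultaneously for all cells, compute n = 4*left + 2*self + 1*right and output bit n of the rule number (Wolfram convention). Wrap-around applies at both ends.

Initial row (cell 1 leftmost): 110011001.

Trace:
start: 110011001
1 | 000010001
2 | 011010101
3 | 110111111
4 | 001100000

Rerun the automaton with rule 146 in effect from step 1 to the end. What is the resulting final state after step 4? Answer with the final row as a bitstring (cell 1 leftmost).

001011010

(re-executing steps 1..4 under rule 146; state before step 1: 110011001)
1 | 101100110
2 | 000011000
3 | 000100100
4 | 001011010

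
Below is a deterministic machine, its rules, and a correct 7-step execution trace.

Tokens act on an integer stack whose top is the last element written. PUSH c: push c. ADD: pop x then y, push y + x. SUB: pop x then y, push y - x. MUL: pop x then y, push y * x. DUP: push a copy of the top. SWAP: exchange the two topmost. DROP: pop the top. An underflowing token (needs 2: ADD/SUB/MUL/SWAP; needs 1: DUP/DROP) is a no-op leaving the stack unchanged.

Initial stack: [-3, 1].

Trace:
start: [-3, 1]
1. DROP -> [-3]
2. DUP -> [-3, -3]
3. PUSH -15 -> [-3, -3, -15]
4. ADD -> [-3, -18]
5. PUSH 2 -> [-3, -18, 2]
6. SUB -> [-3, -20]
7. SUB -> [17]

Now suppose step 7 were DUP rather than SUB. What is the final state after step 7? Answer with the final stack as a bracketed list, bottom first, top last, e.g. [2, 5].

(re-executing from step 7 with the substitution; state before step 7: [-3, -20])
7. DUP -> [-3, -20, -20]

[-3, -20, -20]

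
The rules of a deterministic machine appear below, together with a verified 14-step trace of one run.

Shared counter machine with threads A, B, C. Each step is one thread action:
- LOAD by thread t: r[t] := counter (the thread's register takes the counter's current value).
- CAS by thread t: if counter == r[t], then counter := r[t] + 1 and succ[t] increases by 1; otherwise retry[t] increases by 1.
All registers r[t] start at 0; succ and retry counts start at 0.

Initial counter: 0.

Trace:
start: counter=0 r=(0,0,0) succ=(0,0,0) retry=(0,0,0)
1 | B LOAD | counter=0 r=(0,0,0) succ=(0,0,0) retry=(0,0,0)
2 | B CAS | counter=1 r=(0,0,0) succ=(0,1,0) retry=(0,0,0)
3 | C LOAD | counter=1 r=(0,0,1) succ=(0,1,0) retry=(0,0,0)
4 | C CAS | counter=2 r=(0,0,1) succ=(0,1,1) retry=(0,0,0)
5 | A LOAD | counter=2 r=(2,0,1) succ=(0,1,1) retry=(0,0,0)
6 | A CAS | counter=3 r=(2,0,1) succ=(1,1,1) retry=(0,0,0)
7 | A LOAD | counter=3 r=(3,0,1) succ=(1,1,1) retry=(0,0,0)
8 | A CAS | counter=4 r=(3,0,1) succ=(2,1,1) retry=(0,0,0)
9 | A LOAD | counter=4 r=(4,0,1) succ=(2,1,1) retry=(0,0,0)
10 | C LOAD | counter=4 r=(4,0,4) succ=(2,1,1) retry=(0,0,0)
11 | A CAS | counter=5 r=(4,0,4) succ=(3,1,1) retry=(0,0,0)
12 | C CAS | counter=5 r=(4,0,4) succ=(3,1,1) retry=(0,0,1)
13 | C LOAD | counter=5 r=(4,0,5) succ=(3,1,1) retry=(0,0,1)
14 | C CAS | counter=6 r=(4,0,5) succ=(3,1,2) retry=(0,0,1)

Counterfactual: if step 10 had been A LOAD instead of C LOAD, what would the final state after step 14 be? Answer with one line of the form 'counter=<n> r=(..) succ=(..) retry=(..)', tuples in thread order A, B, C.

(re-executing from step 10 with the substitution; state before step 10: counter=4 r=(4,0,1) succ=(2,1,1) retry=(0,0,0))
10 | A LOAD | counter=4 r=(4,0,1) succ=(2,1,1) retry=(0,0,0)
11 | A CAS | counter=5 r=(4,0,1) succ=(3,1,1) retry=(0,0,0)
12 | C CAS | counter=5 r=(4,0,1) succ=(3,1,1) retry=(0,0,1)
13 | C LOAD | counter=5 r=(4,0,5) succ=(3,1,1) retry=(0,0,1)
14 | C CAS | counter=6 r=(4,0,5) succ=(3,1,2) retry=(0,0,1)

counter=6 r=(4,0,5) succ=(3,1,2) retry=(0,0,1)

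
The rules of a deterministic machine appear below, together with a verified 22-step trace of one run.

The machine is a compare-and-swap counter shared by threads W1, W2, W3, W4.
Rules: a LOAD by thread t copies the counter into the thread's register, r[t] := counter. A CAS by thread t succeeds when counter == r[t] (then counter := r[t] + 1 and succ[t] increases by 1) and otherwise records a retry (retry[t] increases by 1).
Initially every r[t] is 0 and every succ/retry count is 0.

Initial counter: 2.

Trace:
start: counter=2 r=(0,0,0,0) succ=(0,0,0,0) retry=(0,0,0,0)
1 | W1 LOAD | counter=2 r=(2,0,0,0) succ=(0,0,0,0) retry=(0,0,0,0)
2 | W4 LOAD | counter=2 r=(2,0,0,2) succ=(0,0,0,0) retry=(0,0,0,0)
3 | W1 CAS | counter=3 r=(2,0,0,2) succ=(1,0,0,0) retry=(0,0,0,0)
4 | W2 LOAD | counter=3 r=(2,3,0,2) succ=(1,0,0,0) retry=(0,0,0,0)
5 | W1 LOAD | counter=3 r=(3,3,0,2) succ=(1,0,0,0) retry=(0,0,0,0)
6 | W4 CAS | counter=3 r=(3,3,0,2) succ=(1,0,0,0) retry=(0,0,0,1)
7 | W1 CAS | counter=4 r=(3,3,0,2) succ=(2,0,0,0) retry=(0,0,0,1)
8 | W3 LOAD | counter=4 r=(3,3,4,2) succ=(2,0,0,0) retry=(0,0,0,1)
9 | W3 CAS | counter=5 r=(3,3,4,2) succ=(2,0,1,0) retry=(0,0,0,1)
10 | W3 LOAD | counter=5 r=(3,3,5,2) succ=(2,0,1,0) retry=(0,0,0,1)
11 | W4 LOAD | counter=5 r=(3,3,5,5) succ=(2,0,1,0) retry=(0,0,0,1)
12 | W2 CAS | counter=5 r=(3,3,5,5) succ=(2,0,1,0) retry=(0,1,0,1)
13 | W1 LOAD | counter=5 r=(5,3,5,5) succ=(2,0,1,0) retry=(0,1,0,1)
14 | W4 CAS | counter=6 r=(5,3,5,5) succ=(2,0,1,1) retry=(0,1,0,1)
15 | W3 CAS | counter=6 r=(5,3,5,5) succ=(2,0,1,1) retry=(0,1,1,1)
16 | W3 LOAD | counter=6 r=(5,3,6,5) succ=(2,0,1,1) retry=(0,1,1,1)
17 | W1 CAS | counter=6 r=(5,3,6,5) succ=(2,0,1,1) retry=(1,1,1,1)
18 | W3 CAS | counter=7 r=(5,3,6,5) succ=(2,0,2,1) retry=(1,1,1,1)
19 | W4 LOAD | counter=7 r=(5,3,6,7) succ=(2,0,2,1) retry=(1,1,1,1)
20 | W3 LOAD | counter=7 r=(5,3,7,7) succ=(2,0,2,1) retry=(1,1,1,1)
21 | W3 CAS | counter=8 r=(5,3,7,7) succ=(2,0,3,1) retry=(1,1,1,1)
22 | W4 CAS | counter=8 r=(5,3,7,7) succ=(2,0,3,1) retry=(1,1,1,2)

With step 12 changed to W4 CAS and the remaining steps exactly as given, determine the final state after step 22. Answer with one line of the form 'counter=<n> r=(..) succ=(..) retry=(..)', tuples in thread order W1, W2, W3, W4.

counter=8 r=(6,3,7,7) succ=(3,0,2,1) retry=(0,0,2,3)

(re-executing from step 12 with the substitution; state before step 12: counter=5 r=(3,3,5,5) succ=(2,0,1,0) retry=(0,0,0,1))
12 | W4 CAS | counter=6 r=(3,3,5,5) succ=(2,0,1,1) retry=(0,0,0,1)
13 | W1 LOAD | counter=6 r=(6,3,5,5) succ=(2,0,1,1) retry=(0,0,0,1)
14 | W4 CAS | counter=6 r=(6,3,5,5) succ=(2,0,1,1) retry=(0,0,0,2)
15 | W3 CAS | counter=6 r=(6,3,5,5) succ=(2,0,1,1) retry=(0,0,1,2)
16 | W3 LOAD | counter=6 r=(6,3,6,5) succ=(2,0,1,1) retry=(0,0,1,2)
17 | W1 CAS | counter=7 r=(6,3,6,5) succ=(3,0,1,1) retry=(0,0,1,2)
18 | W3 CAS | counter=7 r=(6,3,6,5) succ=(3,0,1,1) retry=(0,0,2,2)
19 | W4 LOAD | counter=7 r=(6,3,6,7) succ=(3,0,1,1) retry=(0,0,2,2)
20 | W3 LOAD | counter=7 r=(6,3,7,7) succ=(3,0,1,1) retry=(0,0,2,2)
21 | W3 CAS | counter=8 r=(6,3,7,7) succ=(3,0,2,1) retry=(0,0,2,2)
22 | W4 CAS | counter=8 r=(6,3,7,7) succ=(3,0,2,1) retry=(0,0,2,3)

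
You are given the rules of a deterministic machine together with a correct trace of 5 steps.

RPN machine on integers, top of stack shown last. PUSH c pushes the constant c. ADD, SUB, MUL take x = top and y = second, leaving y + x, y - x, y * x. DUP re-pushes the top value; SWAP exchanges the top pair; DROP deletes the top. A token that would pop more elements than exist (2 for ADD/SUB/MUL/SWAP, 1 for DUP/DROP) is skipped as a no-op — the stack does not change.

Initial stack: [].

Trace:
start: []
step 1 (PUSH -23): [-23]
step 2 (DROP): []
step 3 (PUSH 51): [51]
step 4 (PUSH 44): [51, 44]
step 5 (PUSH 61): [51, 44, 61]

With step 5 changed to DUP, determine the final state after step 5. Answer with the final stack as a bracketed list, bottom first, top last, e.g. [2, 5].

[51, 44, 44]

(re-executing from step 5 with the substitution; state before step 5: [51, 44])
step 5 (DUP): [51, 44, 44]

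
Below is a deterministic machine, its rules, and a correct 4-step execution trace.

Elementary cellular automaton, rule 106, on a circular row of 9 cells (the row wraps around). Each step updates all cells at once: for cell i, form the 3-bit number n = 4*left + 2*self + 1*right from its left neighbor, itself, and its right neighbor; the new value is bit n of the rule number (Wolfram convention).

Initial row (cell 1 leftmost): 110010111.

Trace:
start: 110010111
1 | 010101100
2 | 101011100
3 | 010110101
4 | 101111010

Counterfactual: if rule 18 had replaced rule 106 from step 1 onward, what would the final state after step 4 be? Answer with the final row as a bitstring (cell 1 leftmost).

(re-executing steps 1..4 under rule 18; state before step 1: 110010111)
1 | 001100000
2 | 010010000
3 | 101101000
4 | 000000101

000000101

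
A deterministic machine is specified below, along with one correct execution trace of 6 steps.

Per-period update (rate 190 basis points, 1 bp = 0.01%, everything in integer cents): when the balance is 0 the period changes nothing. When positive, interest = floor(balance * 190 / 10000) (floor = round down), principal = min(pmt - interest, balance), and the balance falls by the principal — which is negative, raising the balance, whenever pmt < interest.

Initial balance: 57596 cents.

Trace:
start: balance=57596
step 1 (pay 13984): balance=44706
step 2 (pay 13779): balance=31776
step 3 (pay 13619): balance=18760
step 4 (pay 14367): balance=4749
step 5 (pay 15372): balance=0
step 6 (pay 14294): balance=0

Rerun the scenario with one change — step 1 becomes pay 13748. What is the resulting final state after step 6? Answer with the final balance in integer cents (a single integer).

(re-executing from step 1 with the substitution; state before step 1: balance=57596)
step 1 (pay 13748): balance=44942
step 2 (pay 13779): balance=32016
step 3 (pay 13619): balance=19005
step 4 (pay 14367): balance=4999
step 5 (pay 15372): balance=0
step 6 (pay 14294): balance=0

0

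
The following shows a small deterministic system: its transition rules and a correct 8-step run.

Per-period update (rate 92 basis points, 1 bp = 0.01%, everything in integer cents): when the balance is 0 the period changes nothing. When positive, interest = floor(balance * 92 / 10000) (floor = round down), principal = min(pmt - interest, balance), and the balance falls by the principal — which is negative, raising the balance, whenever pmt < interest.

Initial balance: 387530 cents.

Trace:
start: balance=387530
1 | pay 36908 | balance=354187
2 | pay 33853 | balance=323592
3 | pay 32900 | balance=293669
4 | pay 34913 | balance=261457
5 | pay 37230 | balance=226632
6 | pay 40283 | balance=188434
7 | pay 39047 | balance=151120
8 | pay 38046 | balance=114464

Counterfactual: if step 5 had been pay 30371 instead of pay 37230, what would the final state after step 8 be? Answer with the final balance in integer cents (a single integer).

(re-executing from step 5 with the substitution; state before step 5: balance=261457)
5 | pay 30371 | balance=233491
6 | pay 40283 | balance=195356
7 | pay 39047 | balance=158106
8 | pay 38046 | balance=121514

121514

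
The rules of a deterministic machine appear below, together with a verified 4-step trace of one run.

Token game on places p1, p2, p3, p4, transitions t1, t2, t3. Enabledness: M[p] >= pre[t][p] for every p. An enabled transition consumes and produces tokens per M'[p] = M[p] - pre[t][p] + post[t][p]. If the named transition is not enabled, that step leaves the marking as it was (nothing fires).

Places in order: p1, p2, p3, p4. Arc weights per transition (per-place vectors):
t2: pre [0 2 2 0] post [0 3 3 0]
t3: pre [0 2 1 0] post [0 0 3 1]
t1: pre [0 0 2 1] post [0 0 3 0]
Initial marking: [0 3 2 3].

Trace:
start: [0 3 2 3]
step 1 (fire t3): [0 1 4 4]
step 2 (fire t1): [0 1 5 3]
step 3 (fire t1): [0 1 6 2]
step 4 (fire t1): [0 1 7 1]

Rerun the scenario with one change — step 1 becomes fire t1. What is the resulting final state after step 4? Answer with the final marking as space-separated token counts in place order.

0 3 5 0

(re-executing from step 1 with the substitution; state before step 1: [0 3 2 3])
step 1 (fire t1): [0 3 3 2]
step 2 (fire t1): [0 3 4 1]
step 3 (fire t1): [0 3 5 0]
step 4 (fire t1): [0 3 5 0]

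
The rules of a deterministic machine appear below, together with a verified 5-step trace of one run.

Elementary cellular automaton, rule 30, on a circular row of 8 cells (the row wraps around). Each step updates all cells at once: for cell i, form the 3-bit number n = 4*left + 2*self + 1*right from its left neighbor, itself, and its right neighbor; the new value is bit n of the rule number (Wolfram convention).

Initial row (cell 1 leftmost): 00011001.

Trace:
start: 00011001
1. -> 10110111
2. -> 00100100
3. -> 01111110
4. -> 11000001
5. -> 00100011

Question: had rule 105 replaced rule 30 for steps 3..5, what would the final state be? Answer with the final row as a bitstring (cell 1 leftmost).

(re-executing steps 3..5 under rule 105; state before step 3: 00100100)
3. -> 10000001
4. -> 10111101
5. -> 11100111

11100111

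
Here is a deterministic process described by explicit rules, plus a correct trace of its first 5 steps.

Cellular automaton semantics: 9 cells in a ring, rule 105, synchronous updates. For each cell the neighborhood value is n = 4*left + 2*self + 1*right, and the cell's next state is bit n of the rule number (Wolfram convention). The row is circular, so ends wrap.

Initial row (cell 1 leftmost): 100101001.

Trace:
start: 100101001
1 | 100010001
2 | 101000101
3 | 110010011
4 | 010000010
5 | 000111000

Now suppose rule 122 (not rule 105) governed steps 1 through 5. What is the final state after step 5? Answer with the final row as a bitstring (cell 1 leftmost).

(re-executing steps 1..5 under rule 122; state before step 1: 100101001)
1 | 111010111
2 | 001101100
3 | 011111110
4 | 110000011
5 | 011000110

011000110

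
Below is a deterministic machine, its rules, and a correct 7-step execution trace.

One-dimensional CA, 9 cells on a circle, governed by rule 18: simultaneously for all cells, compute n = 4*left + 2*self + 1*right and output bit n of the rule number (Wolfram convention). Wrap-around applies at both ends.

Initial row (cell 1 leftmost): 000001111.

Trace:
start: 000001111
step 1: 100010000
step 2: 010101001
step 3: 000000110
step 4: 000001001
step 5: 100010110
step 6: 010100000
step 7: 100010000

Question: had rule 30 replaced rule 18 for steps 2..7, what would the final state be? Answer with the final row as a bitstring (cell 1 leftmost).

(re-executing steps 2..7 under rule 30; state before step 2: 100010000)
step 2: 110111001
step 3: 000100111
step 4: 101111100
step 5: 101000011
step 6: 001100110
step 7: 011011101

011011101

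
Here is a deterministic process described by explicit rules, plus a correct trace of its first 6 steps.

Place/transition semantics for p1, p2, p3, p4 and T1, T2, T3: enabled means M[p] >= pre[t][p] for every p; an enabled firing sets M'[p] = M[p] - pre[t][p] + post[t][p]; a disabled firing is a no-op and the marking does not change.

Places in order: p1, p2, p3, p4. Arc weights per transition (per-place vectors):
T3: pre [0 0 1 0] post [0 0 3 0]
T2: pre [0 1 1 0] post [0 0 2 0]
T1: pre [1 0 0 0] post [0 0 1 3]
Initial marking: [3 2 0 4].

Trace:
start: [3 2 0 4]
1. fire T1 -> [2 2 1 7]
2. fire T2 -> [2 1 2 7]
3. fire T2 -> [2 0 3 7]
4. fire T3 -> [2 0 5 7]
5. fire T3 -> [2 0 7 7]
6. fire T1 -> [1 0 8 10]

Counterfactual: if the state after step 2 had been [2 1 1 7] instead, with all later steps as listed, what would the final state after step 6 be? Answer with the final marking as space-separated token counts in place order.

1 0 7 10

state after step 2 := [2 1 1 7]
3. fire T2 -> [2 0 2 7]
4. fire T3 -> [2 0 4 7]
5. fire T3 -> [2 0 6 7]
6. fire T1 -> [1 0 7 10]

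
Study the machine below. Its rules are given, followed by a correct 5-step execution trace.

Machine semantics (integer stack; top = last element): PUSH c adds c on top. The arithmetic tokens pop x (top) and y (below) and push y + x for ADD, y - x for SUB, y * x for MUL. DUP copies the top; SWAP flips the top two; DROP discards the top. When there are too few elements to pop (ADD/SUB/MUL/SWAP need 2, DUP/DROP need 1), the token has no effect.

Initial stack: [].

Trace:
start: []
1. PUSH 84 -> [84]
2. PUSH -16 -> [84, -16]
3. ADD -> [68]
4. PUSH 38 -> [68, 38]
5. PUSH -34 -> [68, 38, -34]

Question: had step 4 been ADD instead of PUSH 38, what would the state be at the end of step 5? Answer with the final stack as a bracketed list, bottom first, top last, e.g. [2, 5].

(re-executing from step 4 with the substitution; state before step 4: [68])
4. ADD -> [68]
5. PUSH -34 -> [68, -34]

[68, -34]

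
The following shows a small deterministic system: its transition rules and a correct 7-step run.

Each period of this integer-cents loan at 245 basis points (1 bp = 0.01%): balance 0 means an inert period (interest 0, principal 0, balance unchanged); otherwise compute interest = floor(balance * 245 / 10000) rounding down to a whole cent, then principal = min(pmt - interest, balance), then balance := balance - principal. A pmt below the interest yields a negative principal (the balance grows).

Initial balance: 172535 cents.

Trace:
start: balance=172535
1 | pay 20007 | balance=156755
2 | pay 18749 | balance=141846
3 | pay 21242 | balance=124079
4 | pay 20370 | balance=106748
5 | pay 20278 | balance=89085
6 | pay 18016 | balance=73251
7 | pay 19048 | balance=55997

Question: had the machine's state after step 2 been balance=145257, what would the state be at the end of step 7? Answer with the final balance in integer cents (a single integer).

59847

state after step 2 := balance=145257
3 | pay 21242 | balance=127573
4 | pay 20370 | balance=110328
5 | pay 20278 | balance=92753
6 | pay 18016 | balance=77009
7 | pay 19048 | balance=59847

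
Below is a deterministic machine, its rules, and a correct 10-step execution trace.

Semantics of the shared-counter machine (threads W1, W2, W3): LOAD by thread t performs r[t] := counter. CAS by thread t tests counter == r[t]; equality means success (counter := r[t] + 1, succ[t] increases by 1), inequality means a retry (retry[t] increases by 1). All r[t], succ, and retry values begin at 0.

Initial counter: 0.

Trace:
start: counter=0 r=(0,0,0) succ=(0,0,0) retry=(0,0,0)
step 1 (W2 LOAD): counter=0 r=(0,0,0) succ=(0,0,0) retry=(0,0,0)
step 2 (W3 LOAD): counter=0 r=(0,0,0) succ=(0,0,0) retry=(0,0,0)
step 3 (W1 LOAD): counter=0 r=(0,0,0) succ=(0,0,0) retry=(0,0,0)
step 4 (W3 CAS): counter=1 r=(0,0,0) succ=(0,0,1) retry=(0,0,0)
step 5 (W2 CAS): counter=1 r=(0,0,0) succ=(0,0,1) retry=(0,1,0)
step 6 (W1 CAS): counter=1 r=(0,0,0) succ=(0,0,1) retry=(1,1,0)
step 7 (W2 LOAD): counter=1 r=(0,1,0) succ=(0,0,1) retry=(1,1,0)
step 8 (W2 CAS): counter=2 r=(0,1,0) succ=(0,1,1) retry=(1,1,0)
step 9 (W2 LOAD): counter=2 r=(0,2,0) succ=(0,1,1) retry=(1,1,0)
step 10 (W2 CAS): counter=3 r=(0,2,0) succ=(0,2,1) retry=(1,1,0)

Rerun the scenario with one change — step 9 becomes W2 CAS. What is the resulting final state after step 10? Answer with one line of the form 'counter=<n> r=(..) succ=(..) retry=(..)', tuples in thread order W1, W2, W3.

(re-executing from step 9 with the substitution; state before step 9: counter=2 r=(0,1,0) succ=(0,1,1) retry=(1,1,0))
step 9 (W2 CAS): counter=2 r=(0,1,0) succ=(0,1,1) retry=(1,2,0)
step 10 (W2 CAS): counter=2 r=(0,1,0) succ=(0,1,1) retry=(1,3,0)

counter=2 r=(0,1,0) succ=(0,1,1) retry=(1,3,0)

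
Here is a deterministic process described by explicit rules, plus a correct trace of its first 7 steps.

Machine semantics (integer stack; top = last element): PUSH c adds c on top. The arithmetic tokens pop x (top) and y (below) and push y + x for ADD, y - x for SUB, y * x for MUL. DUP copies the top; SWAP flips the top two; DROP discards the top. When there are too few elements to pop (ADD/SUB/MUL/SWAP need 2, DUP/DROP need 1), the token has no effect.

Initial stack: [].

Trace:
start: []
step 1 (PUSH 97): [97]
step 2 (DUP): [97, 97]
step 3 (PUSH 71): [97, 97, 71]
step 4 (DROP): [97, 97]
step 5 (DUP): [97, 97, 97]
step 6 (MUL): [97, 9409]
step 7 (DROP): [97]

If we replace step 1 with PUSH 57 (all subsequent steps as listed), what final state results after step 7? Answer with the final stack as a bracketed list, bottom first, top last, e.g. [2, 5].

[57]

(re-executing from step 1 with the substitution; state before step 1: [])
step 1 (PUSH 57): [57]
step 2 (DUP): [57, 57]
step 3 (PUSH 71): [57, 57, 71]
step 4 (DROP): [57, 57]
step 5 (DUP): [57, 57, 57]
step 6 (MUL): [57, 3249]
step 7 (DROP): [57]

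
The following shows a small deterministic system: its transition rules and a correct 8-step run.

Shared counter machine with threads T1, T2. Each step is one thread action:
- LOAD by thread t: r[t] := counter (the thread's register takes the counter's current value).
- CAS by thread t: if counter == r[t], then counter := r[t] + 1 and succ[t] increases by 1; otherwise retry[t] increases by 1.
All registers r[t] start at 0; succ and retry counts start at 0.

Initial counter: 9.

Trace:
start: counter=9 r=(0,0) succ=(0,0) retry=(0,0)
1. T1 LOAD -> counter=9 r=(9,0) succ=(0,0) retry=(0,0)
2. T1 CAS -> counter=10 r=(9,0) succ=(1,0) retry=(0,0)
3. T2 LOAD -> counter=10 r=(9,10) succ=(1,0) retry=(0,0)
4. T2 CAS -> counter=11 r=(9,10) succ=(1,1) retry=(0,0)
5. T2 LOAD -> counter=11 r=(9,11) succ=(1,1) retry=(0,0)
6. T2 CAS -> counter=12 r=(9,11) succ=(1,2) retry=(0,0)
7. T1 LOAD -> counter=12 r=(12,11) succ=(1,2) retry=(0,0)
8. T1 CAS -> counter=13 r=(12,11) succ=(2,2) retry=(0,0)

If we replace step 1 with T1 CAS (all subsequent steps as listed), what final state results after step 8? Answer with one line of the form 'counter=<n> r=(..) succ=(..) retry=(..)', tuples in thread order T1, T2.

(re-executing from step 1 with the substitution; state before step 1: counter=9 r=(0,0) succ=(0,0) retry=(0,0))
1. T1 CAS -> counter=9 r=(0,0) succ=(0,0) retry=(1,0)
2. T1 CAS -> counter=9 r=(0,0) succ=(0,0) retry=(2,0)
3. T2 LOAD -> counter=9 r=(0,9) succ=(0,0) retry=(2,0)
4. T2 CAS -> counter=10 r=(0,9) succ=(0,1) retry=(2,0)
5. T2 LOAD -> counter=10 r=(0,10) succ=(0,1) retry=(2,0)
6. T2 CAS -> counter=11 r=(0,10) succ=(0,2) retry=(2,0)
7. T1 LOAD -> counter=11 r=(11,10) succ=(0,2) retry=(2,0)
8. T1 CAS -> counter=12 r=(11,10) succ=(1,2) retry=(2,0)

counter=12 r=(11,10) succ=(1,2) retry=(2,0)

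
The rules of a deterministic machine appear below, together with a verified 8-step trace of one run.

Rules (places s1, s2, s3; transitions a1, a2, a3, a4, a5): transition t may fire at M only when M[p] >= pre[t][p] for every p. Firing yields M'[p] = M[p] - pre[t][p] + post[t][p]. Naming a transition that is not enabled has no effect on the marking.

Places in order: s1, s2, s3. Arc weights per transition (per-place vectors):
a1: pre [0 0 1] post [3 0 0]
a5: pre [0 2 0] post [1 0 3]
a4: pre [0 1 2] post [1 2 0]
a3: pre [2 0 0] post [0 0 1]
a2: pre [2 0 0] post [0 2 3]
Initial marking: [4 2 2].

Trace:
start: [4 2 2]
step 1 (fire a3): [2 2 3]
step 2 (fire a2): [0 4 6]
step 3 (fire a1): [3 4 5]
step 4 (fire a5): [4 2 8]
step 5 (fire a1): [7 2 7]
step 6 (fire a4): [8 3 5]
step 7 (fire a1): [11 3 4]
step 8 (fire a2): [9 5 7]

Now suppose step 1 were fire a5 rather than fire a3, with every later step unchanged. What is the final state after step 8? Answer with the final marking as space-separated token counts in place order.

11 2 11

(re-executing from step 1 with the substitution; state before step 1: [4 2 2])
step 1 (fire a5): [5 0 5]
step 2 (fire a2): [3 2 8]
step 3 (fire a1): [6 2 7]
step 4 (fire a5): [7 0 10]
step 5 (fire a1): [10 0 9]
step 6 (fire a4): [10 0 9]
step 7 (fire a1): [13 0 8]
step 8 (fire a2): [11 2 11]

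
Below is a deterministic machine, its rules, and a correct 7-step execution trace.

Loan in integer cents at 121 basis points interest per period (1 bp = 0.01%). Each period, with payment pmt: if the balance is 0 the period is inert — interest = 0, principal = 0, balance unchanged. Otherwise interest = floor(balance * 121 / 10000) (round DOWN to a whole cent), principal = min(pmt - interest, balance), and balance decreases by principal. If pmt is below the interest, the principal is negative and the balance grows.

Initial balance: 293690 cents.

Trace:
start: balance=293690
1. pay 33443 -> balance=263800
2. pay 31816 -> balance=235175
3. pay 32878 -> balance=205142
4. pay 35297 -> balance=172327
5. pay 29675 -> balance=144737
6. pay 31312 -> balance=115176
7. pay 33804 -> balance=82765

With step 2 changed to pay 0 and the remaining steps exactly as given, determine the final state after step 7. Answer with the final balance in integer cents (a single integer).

(re-executing from step 2 with the substitution; state before step 2: balance=263800)
2. pay 0 -> balance=266991
3. pay 32878 -> balance=237343
4. pay 35297 -> balance=204917
5. pay 29675 -> balance=177721
6. pay 31312 -> balance=148559
7. pay 33804 -> balance=116552

116552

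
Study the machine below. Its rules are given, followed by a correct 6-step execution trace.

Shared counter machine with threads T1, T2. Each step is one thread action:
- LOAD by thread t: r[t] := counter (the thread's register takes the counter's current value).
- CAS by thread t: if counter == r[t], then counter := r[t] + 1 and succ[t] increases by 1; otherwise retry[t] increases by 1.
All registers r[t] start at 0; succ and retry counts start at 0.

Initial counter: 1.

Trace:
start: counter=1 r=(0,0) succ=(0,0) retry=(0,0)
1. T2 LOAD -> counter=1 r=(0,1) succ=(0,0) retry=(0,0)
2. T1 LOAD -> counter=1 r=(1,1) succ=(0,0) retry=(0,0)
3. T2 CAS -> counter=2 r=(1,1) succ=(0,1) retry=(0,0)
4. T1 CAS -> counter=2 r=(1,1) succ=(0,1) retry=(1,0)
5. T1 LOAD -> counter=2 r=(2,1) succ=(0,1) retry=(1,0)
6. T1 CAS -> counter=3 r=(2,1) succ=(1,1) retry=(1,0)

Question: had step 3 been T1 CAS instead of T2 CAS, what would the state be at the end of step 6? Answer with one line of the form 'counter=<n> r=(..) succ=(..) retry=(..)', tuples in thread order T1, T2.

counter=3 r=(2,1) succ=(2,0) retry=(1,0)

(re-executing from step 3 with the substitution; state before step 3: counter=1 r=(1,1) succ=(0,0) retry=(0,0))
3. T1 CAS -> counter=2 r=(1,1) succ=(1,0) retry=(0,0)
4. T1 CAS -> counter=2 r=(1,1) succ=(1,0) retry=(1,0)
5. T1 LOAD -> counter=2 r=(2,1) succ=(1,0) retry=(1,0)
6. T1 CAS -> counter=3 r=(2,1) succ=(2,0) retry=(1,0)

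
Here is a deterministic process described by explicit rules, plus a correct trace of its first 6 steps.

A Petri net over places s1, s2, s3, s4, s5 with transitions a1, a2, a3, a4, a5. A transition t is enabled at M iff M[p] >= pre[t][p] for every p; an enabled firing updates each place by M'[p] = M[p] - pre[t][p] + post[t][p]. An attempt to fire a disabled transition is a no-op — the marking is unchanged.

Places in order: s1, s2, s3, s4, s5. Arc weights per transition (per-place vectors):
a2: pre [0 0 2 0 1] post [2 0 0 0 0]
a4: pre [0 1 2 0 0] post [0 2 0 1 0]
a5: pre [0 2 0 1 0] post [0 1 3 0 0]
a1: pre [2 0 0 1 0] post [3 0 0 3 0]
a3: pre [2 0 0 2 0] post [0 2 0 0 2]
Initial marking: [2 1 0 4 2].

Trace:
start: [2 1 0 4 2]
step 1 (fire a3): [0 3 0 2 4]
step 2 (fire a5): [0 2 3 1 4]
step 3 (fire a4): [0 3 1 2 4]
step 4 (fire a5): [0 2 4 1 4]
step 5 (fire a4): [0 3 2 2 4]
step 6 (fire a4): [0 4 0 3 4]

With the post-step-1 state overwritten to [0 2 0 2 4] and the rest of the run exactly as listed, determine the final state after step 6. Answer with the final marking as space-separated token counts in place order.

0 3 0 3 4

state after step 1 := [0 2 0 2 4]
step 2 (fire a5): [0 1 3 1 4]
step 3 (fire a4): [0 2 1 2 4]
step 4 (fire a5): [0 1 4 1 4]
step 5 (fire a4): [0 2 2 2 4]
step 6 (fire a4): [0 3 0 3 4]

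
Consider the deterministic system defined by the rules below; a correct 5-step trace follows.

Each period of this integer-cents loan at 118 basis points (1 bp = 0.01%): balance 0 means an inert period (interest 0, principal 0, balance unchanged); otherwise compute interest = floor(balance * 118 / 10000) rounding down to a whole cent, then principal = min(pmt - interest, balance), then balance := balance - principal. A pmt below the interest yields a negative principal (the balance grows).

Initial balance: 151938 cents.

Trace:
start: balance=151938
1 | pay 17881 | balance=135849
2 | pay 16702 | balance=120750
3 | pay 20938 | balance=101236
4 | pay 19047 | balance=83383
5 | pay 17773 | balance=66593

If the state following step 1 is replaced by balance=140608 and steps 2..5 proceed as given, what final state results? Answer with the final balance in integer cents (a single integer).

71582

state after step 1 := balance=140608
2 | pay 16702 | balance=125565
3 | pay 20938 | balance=106108
4 | pay 19047 | balance=88313
5 | pay 17773 | balance=71582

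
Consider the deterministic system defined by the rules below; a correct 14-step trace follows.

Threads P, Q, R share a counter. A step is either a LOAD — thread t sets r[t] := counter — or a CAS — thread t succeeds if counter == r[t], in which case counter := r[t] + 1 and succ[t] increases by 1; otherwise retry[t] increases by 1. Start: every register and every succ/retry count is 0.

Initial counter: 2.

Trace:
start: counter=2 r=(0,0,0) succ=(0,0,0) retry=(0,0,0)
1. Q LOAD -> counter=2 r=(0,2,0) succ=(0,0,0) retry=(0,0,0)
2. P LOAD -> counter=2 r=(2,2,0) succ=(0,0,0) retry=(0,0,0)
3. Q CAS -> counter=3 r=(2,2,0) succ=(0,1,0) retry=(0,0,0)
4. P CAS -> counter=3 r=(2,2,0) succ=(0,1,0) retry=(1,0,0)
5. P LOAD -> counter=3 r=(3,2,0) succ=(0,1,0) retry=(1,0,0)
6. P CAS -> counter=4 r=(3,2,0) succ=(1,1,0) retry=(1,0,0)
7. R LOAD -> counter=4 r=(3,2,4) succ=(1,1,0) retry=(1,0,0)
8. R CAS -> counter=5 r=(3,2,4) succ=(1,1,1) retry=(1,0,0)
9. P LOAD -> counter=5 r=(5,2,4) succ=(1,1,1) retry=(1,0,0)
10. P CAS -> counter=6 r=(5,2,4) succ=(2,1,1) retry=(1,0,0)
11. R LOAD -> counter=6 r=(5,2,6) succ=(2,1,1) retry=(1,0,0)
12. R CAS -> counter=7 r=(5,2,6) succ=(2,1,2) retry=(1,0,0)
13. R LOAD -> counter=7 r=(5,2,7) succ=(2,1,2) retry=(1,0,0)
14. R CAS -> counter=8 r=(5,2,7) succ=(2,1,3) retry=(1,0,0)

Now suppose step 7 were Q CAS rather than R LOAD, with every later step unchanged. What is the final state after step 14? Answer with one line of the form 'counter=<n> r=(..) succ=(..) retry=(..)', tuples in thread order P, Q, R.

(re-executing from step 7 with the substitution; state before step 7: counter=4 r=(3,2,0) succ=(1,1,0) retry=(1,0,0))
7. Q CAS -> counter=4 r=(3,2,0) succ=(1,1,0) retry=(1,1,0)
8. R CAS -> counter=4 r=(3,2,0) succ=(1,1,0) retry=(1,1,1)
9. P LOAD -> counter=4 r=(4,2,0) succ=(1,1,0) retry=(1,1,1)
10. P CAS -> counter=5 r=(4,2,0) succ=(2,1,0) retry=(1,1,1)
11. R LOAD -> counter=5 r=(4,2,5) succ=(2,1,0) retry=(1,1,1)
12. R CAS -> counter=6 r=(4,2,5) succ=(2,1,1) retry=(1,1,1)
13. R LOAD -> counter=6 r=(4,2,6) succ=(2,1,1) retry=(1,1,1)
14. R CAS -> counter=7 r=(4,2,6) succ=(2,1,2) retry=(1,1,1)

counter=7 r=(4,2,6) succ=(2,1,2) retry=(1,1,1)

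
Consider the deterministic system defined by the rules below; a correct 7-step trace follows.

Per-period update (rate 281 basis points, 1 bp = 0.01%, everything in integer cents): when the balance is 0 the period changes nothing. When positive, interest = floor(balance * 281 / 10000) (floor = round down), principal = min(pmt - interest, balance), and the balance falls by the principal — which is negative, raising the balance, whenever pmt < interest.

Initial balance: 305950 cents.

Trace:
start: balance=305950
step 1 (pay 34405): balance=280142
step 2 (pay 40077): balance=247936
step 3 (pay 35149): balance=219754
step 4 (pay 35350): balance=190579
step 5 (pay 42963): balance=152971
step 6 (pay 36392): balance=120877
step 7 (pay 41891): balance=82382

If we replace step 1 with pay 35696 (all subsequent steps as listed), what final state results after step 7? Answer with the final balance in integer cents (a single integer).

80855

(re-executing from step 1 with the substitution; state before step 1: balance=305950)
step 1 (pay 35696): balance=278851
step 2 (pay 40077): balance=246609
step 3 (pay 35149): balance=218389
step 4 (pay 35350): balance=189175
step 5 (pay 42963): balance=151527
step 6 (pay 36392): balance=119392
step 7 (pay 41891): balance=80855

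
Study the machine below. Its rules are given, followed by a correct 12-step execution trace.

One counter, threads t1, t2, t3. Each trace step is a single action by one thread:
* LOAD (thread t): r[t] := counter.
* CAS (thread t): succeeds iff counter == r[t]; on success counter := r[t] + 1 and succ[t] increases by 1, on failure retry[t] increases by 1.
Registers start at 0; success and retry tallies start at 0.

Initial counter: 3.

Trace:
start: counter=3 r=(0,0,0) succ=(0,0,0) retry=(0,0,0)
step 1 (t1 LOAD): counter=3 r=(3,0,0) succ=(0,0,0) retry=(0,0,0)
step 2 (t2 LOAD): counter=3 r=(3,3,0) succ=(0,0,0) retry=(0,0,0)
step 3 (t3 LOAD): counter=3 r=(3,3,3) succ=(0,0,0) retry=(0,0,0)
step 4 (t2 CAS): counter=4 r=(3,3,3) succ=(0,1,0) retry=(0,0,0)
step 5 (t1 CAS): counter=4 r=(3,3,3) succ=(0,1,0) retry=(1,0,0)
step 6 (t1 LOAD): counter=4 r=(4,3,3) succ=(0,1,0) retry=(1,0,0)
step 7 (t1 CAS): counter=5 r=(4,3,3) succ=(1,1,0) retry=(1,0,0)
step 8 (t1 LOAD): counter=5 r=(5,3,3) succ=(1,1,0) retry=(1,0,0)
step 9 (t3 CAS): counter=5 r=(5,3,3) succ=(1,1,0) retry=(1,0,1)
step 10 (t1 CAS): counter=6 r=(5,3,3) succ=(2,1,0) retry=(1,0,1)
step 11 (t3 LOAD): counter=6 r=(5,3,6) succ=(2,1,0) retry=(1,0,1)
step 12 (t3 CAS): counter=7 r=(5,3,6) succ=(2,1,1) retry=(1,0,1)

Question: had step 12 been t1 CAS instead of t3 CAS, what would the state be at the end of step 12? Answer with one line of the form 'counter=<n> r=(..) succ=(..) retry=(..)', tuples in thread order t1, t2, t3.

(re-executing from step 12 with the substitution; state before step 12: counter=6 r=(5,3,6) succ=(2,1,0) retry=(1,0,1))
step 12 (t1 CAS): counter=6 r=(5,3,6) succ=(2,1,0) retry=(2,0,1)

counter=6 r=(5,3,6) succ=(2,1,0) retry=(2,0,1)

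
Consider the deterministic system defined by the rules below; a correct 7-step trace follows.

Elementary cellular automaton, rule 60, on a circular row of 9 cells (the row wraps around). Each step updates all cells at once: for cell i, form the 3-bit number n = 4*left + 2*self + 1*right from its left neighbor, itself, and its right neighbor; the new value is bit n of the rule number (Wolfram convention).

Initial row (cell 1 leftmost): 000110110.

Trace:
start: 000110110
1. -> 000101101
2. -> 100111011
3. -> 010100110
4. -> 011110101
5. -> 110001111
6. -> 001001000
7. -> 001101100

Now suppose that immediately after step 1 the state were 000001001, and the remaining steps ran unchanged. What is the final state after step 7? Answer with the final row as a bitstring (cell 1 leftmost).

state after step 1 := 000001001
2. -> 100001101
3. -> 010001011
4. -> 111001110
5. -> 100101001
6. -> 010111101
7. -> 111100011

111100011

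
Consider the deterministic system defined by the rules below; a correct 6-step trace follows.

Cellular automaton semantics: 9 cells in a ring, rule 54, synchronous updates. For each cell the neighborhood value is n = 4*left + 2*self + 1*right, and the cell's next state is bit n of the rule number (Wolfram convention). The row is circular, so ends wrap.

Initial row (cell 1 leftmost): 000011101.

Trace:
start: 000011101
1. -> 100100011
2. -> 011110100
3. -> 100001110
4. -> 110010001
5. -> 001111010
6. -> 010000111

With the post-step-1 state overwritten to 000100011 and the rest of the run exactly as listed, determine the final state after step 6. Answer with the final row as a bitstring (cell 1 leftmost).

100000100

state after step 1 := 000100011
2. -> 101110100
3. -> 110001111
4. -> 001010000
5. -> 011111000
6. -> 100000100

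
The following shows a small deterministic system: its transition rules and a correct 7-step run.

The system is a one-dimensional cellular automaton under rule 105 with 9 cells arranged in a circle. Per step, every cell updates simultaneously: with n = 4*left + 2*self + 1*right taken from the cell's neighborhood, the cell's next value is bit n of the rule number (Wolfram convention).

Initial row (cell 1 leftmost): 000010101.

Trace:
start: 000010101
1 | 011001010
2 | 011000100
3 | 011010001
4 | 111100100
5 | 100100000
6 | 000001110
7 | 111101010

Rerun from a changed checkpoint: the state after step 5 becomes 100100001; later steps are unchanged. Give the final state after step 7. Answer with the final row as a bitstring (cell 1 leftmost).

state after step 5 := 100100001
6 | 100001101
7 | 101101111

101101111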